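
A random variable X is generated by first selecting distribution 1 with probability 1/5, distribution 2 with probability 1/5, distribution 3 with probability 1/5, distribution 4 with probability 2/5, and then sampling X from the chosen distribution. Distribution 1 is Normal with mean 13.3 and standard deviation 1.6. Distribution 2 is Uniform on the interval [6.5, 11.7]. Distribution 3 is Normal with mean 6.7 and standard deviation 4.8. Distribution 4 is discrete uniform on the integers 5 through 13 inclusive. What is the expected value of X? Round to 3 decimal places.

Component means — 1: 13.3; 2: 9.1; 3: 6.7; 4: 9.
E[X] = 0.2·13.3 + 0.2·9.1 + 0.2·6.7 + 0.4·9 = 9.42.

9.420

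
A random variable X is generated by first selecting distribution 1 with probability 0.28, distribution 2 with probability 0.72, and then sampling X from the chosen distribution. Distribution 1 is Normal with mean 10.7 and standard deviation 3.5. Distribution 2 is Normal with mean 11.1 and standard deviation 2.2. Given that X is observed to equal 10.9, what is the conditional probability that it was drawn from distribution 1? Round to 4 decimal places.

0.1968

Likelihoods f(10.9 | ·): 1: 0.113798; 2: 0.18059.
Posterior ∝ prior × likelihood. Numerator for 1: 0.28·0.113798 = 0.0318633.
Normalizing constant: 0.28·0.113798 + 0.72·0.18059 = 0.161888.
P(1 | observation) = 0.0318633 / 0.161888 = 0.196823.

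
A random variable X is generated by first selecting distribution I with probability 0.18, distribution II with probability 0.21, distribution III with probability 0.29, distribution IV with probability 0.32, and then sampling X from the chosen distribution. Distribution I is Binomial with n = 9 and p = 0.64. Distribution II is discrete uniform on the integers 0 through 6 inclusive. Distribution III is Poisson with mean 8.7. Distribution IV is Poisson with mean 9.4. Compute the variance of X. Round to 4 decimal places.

Per component, I: μ=5.76, E[X²]=35.2512; II: μ=3, E[X²]=13; III: μ=8.7, E[X²]=84.39; IV: μ=9.4, E[X²]=97.76.
E[X] = 0.18·5.76 + 0.21·3 + 0.29·8.7 + 0.32·9.4 = 7.1978.
E[X²] = 0.18·35.2512 + 0.21·13 + 0.29·84.39 + 0.32·97.76 = 64.8315.
Var(X) = E[X²] − (E[X])² = 64.8315 − 51.8083 = 13.0232.

13.0232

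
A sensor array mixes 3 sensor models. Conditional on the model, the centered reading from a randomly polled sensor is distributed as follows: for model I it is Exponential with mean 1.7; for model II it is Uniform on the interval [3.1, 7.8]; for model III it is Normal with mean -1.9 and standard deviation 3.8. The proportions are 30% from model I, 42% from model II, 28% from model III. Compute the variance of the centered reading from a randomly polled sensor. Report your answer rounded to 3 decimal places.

Per component, I: μ=1.7, E[X²]=5.78; II: μ=5.45, E[X²]=31.5433; III: μ=-1.9, E[X²]=18.05.
E[X] = 0.3·1.7 + 0.42·5.45 + 0.28·-1.9 = 2.267.
E[X²] = 0.3·5.78 + 0.42·31.5433 + 0.28·18.05 = 20.0362.
Var(X) = E[X²] − (E[X])² = 20.0362 − 5.13929 = 14.8969.

14.897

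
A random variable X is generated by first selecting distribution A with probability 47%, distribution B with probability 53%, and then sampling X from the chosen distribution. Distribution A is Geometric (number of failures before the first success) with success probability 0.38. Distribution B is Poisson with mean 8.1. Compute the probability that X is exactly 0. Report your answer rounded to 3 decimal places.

0.179

Conditional on each component, P(X = 0): A: 0.38; B: 0.000303539.
By total probability, P(X = 0) = 0.47·0.38 + 0.53·0.000303539 = 0.178761.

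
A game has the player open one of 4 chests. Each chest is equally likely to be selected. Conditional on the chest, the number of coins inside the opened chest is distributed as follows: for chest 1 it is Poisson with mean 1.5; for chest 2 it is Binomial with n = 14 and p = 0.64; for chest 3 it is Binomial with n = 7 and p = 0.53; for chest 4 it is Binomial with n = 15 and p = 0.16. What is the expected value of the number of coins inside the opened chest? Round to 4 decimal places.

Component means — 1: 1.5; 2: 8.96; 3: 3.71; 4: 2.4.
E[X] = 0.25·1.5 + 0.25·8.96 + 0.25·3.71 + 0.25·2.4 = 4.1425.

4.1425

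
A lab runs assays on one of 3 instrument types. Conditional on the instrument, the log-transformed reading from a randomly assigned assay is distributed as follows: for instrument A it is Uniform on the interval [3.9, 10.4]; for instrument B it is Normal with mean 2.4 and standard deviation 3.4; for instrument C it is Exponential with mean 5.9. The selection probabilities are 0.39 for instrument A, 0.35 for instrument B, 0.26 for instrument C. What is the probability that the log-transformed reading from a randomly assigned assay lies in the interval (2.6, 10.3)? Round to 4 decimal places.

Conditional on each instrument, P(2.6 < X < 10.3): A: 0.984615; B: 0.466471; C: 0.469088.
By total probability, P(2.6 < X < 10.3) = 0.39·0.984615 + 0.35·0.466471 + 0.26·0.469088 = 0.669228.

0.6692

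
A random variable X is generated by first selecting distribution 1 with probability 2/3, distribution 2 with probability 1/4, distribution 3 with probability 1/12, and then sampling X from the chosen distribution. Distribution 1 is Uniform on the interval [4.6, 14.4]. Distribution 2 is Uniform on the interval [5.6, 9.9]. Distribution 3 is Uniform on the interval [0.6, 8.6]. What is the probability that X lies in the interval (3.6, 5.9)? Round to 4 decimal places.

Conditional on each component, P(3.6 < X < 5.9): 1: 0.132653; 2: 0.0697674; 3: 0.2875.
By total probability, P(3.6 < X < 5.9) = 0.666667·0.132653 + 0.25·0.0697674 + 0.0833333·0.2875 = 0.129836.

0.1298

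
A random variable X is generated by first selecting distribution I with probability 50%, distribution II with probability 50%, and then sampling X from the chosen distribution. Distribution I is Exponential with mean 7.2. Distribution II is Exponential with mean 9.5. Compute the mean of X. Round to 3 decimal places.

Component means — I: 7.2; II: 9.5.
E[X] = 0.5·7.2 + 0.5·9.5 = 8.35.

8.350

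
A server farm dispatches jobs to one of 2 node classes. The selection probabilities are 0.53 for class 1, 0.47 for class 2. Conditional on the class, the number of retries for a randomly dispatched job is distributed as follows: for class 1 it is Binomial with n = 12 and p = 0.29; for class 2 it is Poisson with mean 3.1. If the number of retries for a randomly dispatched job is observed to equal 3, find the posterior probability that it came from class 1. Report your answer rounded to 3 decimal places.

0.554

Likelihoods P(X=3 | ·): 1: 0.246004; 2: 0.223677.
Posterior ∝ prior × likelihood. Numerator for 1: 0.53·0.246004 = 0.130382.
Normalizing constant: 0.53·0.246004 + 0.47·0.223677 = 0.23551.
P(1 | observation) = 0.130382 / 0.23551 = 0.553615.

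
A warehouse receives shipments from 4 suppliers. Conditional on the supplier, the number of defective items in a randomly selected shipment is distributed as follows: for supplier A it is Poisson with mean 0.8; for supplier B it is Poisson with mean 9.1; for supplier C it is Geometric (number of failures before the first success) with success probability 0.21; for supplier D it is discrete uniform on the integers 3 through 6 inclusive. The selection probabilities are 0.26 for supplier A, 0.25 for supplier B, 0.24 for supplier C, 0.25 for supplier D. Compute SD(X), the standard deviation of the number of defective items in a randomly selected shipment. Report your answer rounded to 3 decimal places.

4.009

Per component, A: μ=0.8, E[X²]=1.44; B: μ=9.1, E[X²]=91.91; C: μ=3.7619, E[X²]=32.0658; D: μ=4.5, E[X²]=21.5.
E[X] = 0.26·0.8 + 0.25·9.1 + 0.24·3.7619 + 0.25·4.5 = 4.51086.
E[X²] = 0.26·1.44 + 0.25·91.91 + 0.24·32.0658 + 0.25·21.5 = 36.4227.
Var(X) = E[X²] − (E[X])² = 36.4227 − 20.3478 = 16.0749.
SD(X) = √16.0749 = 4.00935.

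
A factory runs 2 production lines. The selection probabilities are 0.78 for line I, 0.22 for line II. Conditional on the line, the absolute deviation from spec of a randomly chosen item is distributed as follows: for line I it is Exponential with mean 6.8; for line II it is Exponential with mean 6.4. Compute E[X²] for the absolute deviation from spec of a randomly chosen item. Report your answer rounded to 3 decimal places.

For each component E[X²] = Var + (mean)², giving I: 92.48; II: 81.92.
Overall E[X²] = 0.78·92.48 + 0.22·81.92 = 90.1568.

90.157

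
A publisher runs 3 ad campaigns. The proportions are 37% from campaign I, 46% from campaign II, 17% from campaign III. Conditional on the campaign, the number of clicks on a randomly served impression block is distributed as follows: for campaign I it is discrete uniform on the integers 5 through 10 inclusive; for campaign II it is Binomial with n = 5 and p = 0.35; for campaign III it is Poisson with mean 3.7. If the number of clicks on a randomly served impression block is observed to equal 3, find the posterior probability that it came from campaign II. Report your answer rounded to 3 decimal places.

Likelihoods P(X=3 | ·): I: 0; II: 0.181147; III: 0.20872.
Posterior ∝ prior × likelihood. Numerator for II: 0.46·0.181147 = 0.0833276.
Normalizing constant: 0.37·0 + 0.46·0.181147 + 0.17·0.20872 = 0.11881.
P(II | observation) = 0.0833276 / 0.11881 = 0.701352.

0.701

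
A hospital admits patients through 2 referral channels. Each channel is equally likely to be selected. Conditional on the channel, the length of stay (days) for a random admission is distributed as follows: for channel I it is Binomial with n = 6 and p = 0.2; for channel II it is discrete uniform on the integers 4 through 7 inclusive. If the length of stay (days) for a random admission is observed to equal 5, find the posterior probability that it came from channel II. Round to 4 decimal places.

0.9939

Likelihoods P(X=5 | ·): I: 0.001536; II: 0.25.
Posterior ∝ prior × likelihood. Numerator for II: 0.5·0.25 = 0.125.
Normalizing constant: 0.5·0.001536 + 0.5·0.25 = 0.125768.
P(II | observation) = 0.125 / 0.125768 = 0.993894.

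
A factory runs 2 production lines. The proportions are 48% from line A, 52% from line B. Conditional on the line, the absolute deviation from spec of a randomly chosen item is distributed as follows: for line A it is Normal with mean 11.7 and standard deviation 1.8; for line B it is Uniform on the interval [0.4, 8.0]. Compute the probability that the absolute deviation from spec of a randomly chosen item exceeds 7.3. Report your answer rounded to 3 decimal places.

0.524

Conditional on each line, P(X > 7.3): A: 0.992746; B: 0.0921053.
By total probability, P(X > 7.3) = 0.48·0.992746 + 0.52·0.0921053 = 0.524413.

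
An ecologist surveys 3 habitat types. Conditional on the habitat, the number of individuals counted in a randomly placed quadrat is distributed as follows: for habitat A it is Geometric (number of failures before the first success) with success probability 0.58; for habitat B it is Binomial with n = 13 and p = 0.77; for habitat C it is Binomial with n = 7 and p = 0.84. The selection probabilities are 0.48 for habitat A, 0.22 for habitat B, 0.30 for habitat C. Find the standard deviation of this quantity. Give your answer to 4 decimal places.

Per component, A: μ=0.724138, E[X²]=1.77289; B: μ=10.01, E[X²]=102.502; C: μ=5.88, E[X²]=35.5152.
E[X] = 0.48·0.724138 + 0.22·10.01 + 0.3·5.88 = 4.31379.
E[X²] = 0.48·1.77289 + 0.22·102.502 + 0.3·35.5152 = 34.0561.
Var(X) = E[X²] − (E[X])² = 34.0561 − 18.6088 = 15.4473.
SD(X) = √15.4473 = 3.93031.

3.9303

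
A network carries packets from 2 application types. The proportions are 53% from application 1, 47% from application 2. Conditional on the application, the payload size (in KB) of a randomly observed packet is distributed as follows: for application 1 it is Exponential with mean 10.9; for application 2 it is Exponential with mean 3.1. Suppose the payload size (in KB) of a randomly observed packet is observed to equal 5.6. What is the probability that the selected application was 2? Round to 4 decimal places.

Likelihoods f(5.6 | ·): 1: 0.0548845; 2: 0.0529793.
Posterior ∝ prior × likelihood. Numerator for 2: 0.47·0.0529793 = 0.0249003.
Normalizing constant: 0.53·0.0548845 + 0.47·0.0529793 = 0.0539891.
P(2 | observation) = 0.0249003 / 0.0539891 = 0.46121.

0.4612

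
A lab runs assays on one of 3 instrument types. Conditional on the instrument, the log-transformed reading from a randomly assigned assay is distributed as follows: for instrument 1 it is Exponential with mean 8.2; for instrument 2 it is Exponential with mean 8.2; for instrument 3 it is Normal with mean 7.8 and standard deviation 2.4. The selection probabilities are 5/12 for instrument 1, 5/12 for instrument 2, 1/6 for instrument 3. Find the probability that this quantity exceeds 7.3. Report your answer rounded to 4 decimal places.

Conditional on each instrument, P(X > 7.3): 1: 0.410556; 2: 0.410556; 3: 0.582516.
By total probability, P(X > 7.3) = 0.416667·0.410556 + 0.416667·0.410556 + 0.166667·0.582516 = 0.439216.

0.4392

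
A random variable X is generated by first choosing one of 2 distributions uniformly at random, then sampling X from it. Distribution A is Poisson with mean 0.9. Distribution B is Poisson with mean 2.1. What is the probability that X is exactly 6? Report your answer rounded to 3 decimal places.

0.007

Conditional on each component, P(X = 6): A: 0.000300094; B: 0.014587.
By total probability, P(X = 6) = 0.5·0.000300094 + 0.5·0.014587 = 0.00744353.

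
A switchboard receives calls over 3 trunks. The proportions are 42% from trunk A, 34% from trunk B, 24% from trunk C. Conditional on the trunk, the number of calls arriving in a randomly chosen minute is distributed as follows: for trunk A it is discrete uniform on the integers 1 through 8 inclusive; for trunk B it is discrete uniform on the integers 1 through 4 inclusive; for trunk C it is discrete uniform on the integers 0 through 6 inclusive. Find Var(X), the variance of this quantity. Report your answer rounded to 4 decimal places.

Per component, A: μ=4.5, E[X²]=25.5; B: μ=2.5, E[X²]=7.5; C: μ=3, E[X²]=13.
E[X] = 0.42·4.5 + 0.34·2.5 + 0.24·3 = 3.46.
E[X²] = 0.42·25.5 + 0.34·7.5 + 0.24·13 = 16.38.
Var(X) = E[X²] − (E[X])² = 16.38 − 11.9716 = 4.4084.

4.4084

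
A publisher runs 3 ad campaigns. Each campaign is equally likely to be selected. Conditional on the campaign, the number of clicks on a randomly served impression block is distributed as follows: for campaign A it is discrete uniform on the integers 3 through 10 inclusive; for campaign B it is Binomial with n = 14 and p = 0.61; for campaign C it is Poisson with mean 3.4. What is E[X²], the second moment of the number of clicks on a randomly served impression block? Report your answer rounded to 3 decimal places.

For each component E[X²] = Var + (mean)², giving A: 47.5; B: 76.2622; C: 14.96.
Overall E[X²] = 0.333333·47.5 + 0.333333·76.2622 + 0.333333·14.96 = 46.2407.

46.241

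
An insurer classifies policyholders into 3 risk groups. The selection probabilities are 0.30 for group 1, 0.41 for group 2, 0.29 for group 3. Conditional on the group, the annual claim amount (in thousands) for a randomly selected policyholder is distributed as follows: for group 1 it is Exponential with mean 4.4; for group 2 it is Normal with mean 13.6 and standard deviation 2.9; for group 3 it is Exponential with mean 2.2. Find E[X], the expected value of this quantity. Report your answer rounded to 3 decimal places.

Component means — 1: 4.4; 2: 13.6; 3: 2.2.
E[X] = 0.3·4.4 + 0.41·13.6 + 0.29·2.2 = 7.534.

7.534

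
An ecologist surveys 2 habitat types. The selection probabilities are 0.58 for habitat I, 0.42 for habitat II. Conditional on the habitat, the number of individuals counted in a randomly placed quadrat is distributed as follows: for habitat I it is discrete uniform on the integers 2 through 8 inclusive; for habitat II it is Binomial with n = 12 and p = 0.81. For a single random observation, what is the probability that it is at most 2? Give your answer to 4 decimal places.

Conditional on each habitat, P(X ≤ 2): I: 0.142857; II: 2.77035e-06.
By total probability, P(X ≤ 2) = 0.58·0.142857 + 0.42·2.77035e-06 = 0.0828583.

0.0829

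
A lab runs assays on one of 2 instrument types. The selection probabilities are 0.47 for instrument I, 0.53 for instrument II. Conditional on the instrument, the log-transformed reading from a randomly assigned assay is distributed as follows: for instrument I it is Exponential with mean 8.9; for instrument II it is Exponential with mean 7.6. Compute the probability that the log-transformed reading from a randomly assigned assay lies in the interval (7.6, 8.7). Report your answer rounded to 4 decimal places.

Conditional on each instrument, P(7.6 < X < 8.7): I: 0.0494974; II: 0.0495718.
By total probability, P(7.6 < X < 8.7) = 0.47·0.0494974 + 0.53·0.0495718 = 0.0495368.

0.0495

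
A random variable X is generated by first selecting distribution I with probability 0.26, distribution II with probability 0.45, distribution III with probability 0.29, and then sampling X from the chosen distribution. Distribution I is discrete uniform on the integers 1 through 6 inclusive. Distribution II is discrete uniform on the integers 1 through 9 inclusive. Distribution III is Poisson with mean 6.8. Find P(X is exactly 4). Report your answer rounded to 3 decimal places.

Conditional on each component, P(X = 4): I: 0.166667; II: 0.111111; III: 0.0992252.
By total probability, P(X = 4) = 0.26·0.166667 + 0.45·0.111111 + 0.29·0.0992252 = 0.122109.

0.122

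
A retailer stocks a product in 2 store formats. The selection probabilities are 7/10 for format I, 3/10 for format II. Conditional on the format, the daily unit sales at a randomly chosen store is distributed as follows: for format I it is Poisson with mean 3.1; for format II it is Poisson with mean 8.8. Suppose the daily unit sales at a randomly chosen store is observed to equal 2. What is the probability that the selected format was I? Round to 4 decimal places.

Likelihoods P(X=2 | ·): I: 0.216461; II: 0.00583638.
Posterior ∝ prior × likelihood. Numerator for I: 0.7·0.216461 = 0.151523.
Normalizing constant: 0.7·0.216461 + 0.3·0.00583638 = 0.153274.
P(I | observation) = 0.151523 / 0.153274 = 0.988577.

0.9886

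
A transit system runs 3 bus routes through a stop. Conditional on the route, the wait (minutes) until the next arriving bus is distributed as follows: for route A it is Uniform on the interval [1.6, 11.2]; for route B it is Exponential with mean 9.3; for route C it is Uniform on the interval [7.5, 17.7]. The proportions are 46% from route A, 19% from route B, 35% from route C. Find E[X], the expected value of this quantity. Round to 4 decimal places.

9.1210

Component means — A: 6.4; B: 9.3; C: 12.6.
E[X] = 0.46·6.4 + 0.19·9.3 + 0.35·12.6 = 9.121.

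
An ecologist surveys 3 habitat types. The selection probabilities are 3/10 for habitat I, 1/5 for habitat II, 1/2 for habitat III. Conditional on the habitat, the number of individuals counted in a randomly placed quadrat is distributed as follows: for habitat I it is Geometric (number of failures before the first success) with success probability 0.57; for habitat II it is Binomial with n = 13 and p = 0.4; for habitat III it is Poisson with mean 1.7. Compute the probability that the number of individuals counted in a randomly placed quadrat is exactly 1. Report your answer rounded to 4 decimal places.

Conditional on each habitat, P(X = 1): I: 0.2451; II: 0.0113193; III: 0.310562.
By total probability, P(X = 1) = 0.3·0.2451 + 0.2·0.0113193 + 0.5·0.310562 = 0.231075.

0.2311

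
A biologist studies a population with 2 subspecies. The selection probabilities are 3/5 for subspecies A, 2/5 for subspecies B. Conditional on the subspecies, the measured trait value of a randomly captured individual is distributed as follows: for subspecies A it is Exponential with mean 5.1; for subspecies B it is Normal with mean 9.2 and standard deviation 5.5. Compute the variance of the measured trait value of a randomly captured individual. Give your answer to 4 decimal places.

31.7404

Per component, A: μ=5.1, E[X²]=52.02; B: μ=9.2, E[X²]=114.89.
E[X] = 0.6·5.1 + 0.4·9.2 = 6.74.
E[X²] = 0.6·52.02 + 0.4·114.89 = 77.168.
Var(X) = E[X²] − (E[X])² = 77.168 − 45.4276 = 31.7404.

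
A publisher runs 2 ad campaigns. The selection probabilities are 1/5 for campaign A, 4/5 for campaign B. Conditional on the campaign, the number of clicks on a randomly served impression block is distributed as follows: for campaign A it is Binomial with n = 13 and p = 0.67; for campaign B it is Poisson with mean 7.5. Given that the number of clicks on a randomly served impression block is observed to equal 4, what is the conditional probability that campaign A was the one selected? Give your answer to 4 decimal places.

Likelihoods P(X=4 | ·): A: 0.00668699; B: 0.0729164.
Posterior ∝ prior × likelihood. Numerator for A: 0.2·0.00668699 = 0.0013374.
Normalizing constant: 0.2·0.00668699 + 0.8·0.0729164 = 0.0596705.
P(A | observation) = 0.0013374 / 0.0596705 = 0.022413.

0.0224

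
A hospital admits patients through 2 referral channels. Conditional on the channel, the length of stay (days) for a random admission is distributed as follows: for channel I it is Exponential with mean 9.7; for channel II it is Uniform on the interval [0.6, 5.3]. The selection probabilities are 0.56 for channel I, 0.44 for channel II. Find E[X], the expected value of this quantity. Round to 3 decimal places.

6.730

Component means — I: 9.7; II: 2.95.
E[X] = 0.56·9.7 + 0.44·2.95 = 6.73.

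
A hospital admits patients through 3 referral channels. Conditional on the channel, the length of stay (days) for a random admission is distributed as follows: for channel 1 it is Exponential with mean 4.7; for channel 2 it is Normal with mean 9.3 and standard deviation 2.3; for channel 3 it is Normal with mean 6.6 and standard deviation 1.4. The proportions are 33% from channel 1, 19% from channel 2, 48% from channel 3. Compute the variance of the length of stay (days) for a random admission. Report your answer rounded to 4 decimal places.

11.7990

Per component, 1: μ=4.7, E[X²]=44.18; 2: μ=9.3, E[X²]=91.78; 3: μ=6.6, E[X²]=45.52.
E[X] = 0.33·4.7 + 0.19·9.3 + 0.48·6.6 = 6.486.
E[X²] = 0.33·44.18 + 0.19·91.78 + 0.48·45.52 = 53.8672.
Var(X) = E[X²] − (E[X])² = 53.8672 − 42.0682 = 11.799.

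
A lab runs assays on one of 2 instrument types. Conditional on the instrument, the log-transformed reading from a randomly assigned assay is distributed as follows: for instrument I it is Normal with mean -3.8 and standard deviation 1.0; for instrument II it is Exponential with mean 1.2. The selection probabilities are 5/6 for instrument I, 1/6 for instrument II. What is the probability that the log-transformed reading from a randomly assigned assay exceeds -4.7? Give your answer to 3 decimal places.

Conditional on each instrument, P(X > -4.7): I: 0.81594; II: 1.
By total probability, P(X > -4.7) = 0.833333·0.81594 + 0.166667·1 = 0.846617.

0.847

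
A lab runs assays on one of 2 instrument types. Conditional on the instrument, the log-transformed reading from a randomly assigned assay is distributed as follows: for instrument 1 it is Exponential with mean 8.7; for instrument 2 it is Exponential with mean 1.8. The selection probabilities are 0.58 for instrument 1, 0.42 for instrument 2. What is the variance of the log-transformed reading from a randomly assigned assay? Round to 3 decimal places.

Per component, 1: μ=8.7, E[X²]=151.38; 2: μ=1.8, E[X²]=6.48.
E[X] = 0.58·8.7 + 0.42·1.8 = 5.802.
E[X²] = 0.58·151.38 + 0.42·6.48 = 90.522.
Var(X) = E[X²] − (E[X])² = 90.522 − 33.6632 = 56.8588.

56.859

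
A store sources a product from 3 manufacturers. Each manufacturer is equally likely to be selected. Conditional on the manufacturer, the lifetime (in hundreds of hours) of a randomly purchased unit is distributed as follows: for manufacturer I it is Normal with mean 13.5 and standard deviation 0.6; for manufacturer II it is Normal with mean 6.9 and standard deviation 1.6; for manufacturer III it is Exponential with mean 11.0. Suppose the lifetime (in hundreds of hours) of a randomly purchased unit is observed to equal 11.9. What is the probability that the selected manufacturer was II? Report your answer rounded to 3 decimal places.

Likelihoods f(11.9 | ·): I: 0.0189933; II: 0.00188891; III: 0.0308162.
Posterior ∝ prior × likelihood. Numerator for II: 0.333333·0.00188891 = 0.000629637.
Normalizing constant: 0.333333·0.0189933 + 0.333333·0.00188891 + 0.333333·0.0308162 = 0.0172328.
P(II | observation) = 0.000629637 / 0.0172328 = 0.0365371.

0.037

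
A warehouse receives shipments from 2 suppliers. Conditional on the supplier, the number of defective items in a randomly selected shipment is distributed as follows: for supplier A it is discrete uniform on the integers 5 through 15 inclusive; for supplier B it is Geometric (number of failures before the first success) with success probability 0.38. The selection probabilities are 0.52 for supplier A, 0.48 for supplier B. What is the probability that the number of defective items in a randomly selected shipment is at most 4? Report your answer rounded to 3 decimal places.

Conditional on each supplier, P(X ≤ 4): A: 0; B: 0.908387.
By total probability, P(X ≤ 4) = 0.52·0 + 0.48·0.908387 = 0.436026.

0.436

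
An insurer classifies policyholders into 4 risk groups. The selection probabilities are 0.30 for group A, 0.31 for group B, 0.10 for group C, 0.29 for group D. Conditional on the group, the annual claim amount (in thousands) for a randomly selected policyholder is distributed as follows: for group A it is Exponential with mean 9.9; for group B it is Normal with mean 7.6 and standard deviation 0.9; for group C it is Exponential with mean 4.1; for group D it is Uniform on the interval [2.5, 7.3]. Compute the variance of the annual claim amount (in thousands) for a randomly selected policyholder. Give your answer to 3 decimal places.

36.622

Per component, A: μ=9.9, E[X²]=196.02; B: μ=7.6, E[X²]=58.57; C: μ=4.1, E[X²]=33.62; D: μ=4.9, E[X²]=25.93.
E[X] = 0.3·9.9 + 0.31·7.6 + 0.1·4.1 + 0.29·4.9 = 7.157.
E[X²] = 0.3·196.02 + 0.31·58.57 + 0.1·33.62 + 0.29·25.93 = 87.8444.
Var(X) = E[X²] − (E[X])² = 87.8444 − 51.2226 = 36.6218.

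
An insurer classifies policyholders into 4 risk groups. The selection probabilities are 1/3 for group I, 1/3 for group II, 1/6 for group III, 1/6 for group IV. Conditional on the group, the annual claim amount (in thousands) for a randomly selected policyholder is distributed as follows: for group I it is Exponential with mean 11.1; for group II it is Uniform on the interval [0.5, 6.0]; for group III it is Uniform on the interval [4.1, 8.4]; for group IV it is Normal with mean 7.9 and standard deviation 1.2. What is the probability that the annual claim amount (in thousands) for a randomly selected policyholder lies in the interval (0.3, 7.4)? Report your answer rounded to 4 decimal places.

0.6710

Conditional on each group, P(0.3 < X < 7.4): I: 0.459918; II: 1; III: 0.767442; IV: 0.338461.
By total probability, P(0.3 < X < 7.4) = 0.333333·0.459918 + 0.333333·1 + 0.166667·0.767442 + 0.166667·0.338461 = 0.670956.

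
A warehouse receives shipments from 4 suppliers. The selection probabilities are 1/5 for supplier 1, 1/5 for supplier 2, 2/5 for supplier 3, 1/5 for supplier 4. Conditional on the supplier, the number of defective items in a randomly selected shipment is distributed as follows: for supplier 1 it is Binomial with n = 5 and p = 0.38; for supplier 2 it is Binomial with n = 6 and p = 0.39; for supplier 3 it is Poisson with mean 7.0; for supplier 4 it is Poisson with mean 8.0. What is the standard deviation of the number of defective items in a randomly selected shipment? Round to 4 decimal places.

Per component, 1: μ=1.9, E[X²]=4.788; 2: μ=2.34, E[X²]=6.903; 3: μ=7, E[X²]=56; 4: μ=8, E[X²]=72.
E[X] = 0.2·1.9 + 0.2·2.34 + 0.4·7 + 0.2·8 = 5.248.
E[X²] = 0.2·4.788 + 0.2·6.903 + 0.4·56 + 0.2·72 = 39.1382.
Var(X) = E[X²] − (E[X])² = 39.1382 − 27.5415 = 11.5967.
SD(X) = √11.5967 = 3.40539.

3.4054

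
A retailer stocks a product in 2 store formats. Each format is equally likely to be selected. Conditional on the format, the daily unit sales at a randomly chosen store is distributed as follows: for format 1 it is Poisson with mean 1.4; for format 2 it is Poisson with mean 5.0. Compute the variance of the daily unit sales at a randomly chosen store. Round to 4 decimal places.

6.4400

Per component, 1: μ=1.4, E[X²]=3.36; 2: μ=5, E[X²]=30.
E[X] = 0.5·1.4 + 0.5·5 = 3.2.
E[X²] = 0.5·3.36 + 0.5·30 = 16.68.
Var(X) = E[X²] − (E[X])² = 16.68 − 10.24 = 6.44.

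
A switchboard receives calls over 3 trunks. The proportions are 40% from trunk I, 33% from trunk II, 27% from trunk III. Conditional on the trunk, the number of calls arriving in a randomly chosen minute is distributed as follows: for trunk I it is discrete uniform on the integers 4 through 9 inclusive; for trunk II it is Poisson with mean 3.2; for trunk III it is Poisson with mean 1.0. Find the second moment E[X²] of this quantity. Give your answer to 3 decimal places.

23.042

For each component E[X²] = Var + (mean)², giving I: 45.1667; II: 13.44; III: 2.
Overall E[X²] = 0.4·45.1667 + 0.33·13.44 + 0.27·2 = 23.0419.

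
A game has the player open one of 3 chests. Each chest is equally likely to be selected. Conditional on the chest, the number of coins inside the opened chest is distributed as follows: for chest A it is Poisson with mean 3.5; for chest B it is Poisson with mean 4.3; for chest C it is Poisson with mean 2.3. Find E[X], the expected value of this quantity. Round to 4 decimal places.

3.3667

Component means — A: 3.5; B: 4.3; C: 2.3.
E[X] = 0.333333·3.5 + 0.333333·4.3 + 0.333333·2.3 = 3.36667.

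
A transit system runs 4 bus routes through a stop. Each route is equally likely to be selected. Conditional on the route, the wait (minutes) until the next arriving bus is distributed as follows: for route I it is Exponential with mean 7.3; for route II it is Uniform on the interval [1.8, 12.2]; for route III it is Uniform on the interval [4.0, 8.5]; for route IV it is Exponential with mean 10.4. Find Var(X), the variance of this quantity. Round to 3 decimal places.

45.547

Per component, I: μ=7.3, E[X²]=106.58; II: μ=7, E[X²]=58.0133; III: μ=6.25, E[X²]=40.75; IV: μ=10.4, E[X²]=216.32.
E[X] = 0.25·7.3 + 0.25·7 + 0.25·6.25 + 0.25·10.4 = 7.7375.
E[X²] = 0.25·106.58 + 0.25·58.0133 + 0.25·40.75 + 0.25·216.32 = 105.416.
Var(X) = E[X²] − (E[X])² = 105.416 − 59.8689 = 45.5469.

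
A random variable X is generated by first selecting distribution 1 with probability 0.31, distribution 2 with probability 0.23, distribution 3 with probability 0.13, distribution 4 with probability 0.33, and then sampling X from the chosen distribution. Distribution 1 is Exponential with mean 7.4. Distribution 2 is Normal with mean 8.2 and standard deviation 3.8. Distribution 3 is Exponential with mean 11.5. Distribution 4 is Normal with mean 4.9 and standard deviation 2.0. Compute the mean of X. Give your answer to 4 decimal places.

Component means — 1: 7.4; 2: 8.2; 3: 11.5; 4: 4.9.
E[X] = 0.31·7.4 + 0.23·8.2 + 0.13·11.5 + 0.33·4.9 = 7.292.

7.2920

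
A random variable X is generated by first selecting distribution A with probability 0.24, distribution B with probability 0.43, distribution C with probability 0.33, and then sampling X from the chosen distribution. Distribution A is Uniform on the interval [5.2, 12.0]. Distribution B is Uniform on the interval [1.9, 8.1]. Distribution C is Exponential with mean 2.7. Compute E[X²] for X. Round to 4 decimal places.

35.6140

For each component E[X²] = Var + (mean)², giving A: 77.8133; B: 28.2033; C: 14.58.
Overall E[X²] = 0.24·77.8133 + 0.43·28.2033 + 0.33·14.58 = 35.614.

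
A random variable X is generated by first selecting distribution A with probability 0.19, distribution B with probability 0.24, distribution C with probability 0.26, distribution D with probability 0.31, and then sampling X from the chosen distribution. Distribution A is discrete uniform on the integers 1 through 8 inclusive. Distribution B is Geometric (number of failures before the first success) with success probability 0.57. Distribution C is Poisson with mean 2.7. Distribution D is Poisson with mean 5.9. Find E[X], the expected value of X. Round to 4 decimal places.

3.5671

Component means — A: 4.5; B: 0.754386; C: 2.7; D: 5.9.
E[X] = 0.19·4.5 + 0.24·0.754386 + 0.26·2.7 + 0.31·5.9 = 3.56705.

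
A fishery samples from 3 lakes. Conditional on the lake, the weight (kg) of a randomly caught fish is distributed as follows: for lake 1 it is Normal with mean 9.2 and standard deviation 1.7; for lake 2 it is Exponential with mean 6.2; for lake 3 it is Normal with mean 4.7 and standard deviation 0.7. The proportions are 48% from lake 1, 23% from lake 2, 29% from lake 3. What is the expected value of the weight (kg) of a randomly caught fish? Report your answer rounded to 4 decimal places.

7.2050

Component means — 1: 9.2; 2: 6.2; 3: 4.7.
E[X] = 0.48·9.2 + 0.23·6.2 + 0.29·4.7 = 7.205.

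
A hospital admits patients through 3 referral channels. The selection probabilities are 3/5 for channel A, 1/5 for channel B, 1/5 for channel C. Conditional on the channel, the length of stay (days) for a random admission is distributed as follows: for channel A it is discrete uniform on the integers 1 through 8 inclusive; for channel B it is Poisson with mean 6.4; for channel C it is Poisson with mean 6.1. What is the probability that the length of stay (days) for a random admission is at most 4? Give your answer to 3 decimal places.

Conditional on each channel, P(X ≤ 4): A: 0.5; B: 0.23507; C: 0.271894.
By total probability, P(X ≤ 4) = 0.6·0.5 + 0.2·0.23507 + 0.2·0.271894 = 0.401393.

0.401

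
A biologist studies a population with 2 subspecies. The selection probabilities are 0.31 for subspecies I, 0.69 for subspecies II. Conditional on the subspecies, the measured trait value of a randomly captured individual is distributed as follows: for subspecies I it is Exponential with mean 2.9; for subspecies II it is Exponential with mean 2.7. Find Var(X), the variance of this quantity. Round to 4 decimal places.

7.6458

Per component, I: μ=2.9, E[X²]=16.82; II: μ=2.7, E[X²]=14.58.
E[X] = 0.31·2.9 + 0.69·2.7 = 2.762.
E[X²] = 0.31·16.82 + 0.69·14.58 = 15.2744.
Var(X) = E[X²] − (E[X])² = 15.2744 − 7.62864 = 7.64576.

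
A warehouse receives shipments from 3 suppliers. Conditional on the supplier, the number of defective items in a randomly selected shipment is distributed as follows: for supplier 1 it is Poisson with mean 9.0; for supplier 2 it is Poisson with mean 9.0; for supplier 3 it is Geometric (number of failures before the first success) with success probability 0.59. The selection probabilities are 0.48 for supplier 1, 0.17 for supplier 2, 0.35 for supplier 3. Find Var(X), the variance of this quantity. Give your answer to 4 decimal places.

Per component, 1: μ=9, E[X²]=90; 2: μ=9, E[X²]=90; 3: μ=0.694915, E[X²]=1.66073.
E[X] = 0.48·9 + 0.17·9 + 0.35·0.694915 = 6.09322.
E[X²] = 0.48·90 + 0.17·90 + 0.35·1.66073 = 59.0813.
Var(X) = E[X²] − (E[X])² = 59.0813 − 37.1273 = 21.9539.

21.9539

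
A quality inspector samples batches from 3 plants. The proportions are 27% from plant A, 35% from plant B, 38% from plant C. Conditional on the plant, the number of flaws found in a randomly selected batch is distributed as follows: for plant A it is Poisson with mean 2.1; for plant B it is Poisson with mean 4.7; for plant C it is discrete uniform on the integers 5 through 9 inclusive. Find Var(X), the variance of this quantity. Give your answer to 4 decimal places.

Per component, A: μ=2.1, E[X²]=6.51; B: μ=4.7, E[X²]=26.79; C: μ=7, E[X²]=51.
E[X] = 0.27·2.1 + 0.35·4.7 + 0.38·7 = 4.872.
E[X²] = 0.27·6.51 + 0.35·26.79 + 0.38·51 = 30.5142.
Var(X) = E[X²] − (E[X])² = 30.5142 − 23.7364 = 6.77782.

6.7778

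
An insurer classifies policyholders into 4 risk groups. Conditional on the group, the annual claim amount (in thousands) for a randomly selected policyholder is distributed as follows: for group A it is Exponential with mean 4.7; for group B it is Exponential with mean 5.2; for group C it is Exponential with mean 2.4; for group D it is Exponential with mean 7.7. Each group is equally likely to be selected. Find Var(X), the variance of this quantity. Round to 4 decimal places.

32.0900

Per component, A: μ=4.7, E[X²]=44.18; B: μ=5.2, E[X²]=54.08; C: μ=2.4, E[X²]=11.52; D: μ=7.7, E[X²]=118.58.
E[X] = 0.25·4.7 + 0.25·5.2 + 0.25·2.4 + 0.25·7.7 = 5.
E[X²] = 0.25·44.18 + 0.25·54.08 + 0.25·11.52 + 0.25·118.58 = 57.09.
Var(X) = E[X²] − (E[X])² = 57.09 − 25 = 32.09.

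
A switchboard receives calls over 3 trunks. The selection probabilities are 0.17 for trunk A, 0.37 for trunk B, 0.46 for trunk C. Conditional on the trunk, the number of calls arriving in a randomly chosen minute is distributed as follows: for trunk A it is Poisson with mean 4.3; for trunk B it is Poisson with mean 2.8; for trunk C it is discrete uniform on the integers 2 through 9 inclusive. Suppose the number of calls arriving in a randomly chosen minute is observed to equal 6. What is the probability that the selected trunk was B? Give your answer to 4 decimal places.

0.1623

Likelihoods P(X=6 | ·): A: 0.119127; B: 0.0406997; C: 0.125.
Posterior ∝ prior × likelihood. Numerator for B: 0.37·0.0406997 = 0.0150589.
Normalizing constant: 0.17·0.119127 + 0.37·0.0406997 + 0.46·0.125 = 0.0928106.
P(B | observation) = 0.0150589 / 0.0928106 = 0.162254.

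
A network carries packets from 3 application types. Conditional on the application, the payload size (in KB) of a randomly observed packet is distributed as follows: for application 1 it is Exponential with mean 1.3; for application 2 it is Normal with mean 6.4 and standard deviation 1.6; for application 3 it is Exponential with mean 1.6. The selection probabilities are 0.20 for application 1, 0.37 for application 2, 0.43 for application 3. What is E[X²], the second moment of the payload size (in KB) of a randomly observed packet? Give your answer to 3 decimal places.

18.980

For each component E[X²] = Var + (mean)², giving 1: 3.38; 2: 43.52; 3: 5.12.
Overall E[X²] = 0.2·3.38 + 0.37·43.52 + 0.43·5.12 = 18.98.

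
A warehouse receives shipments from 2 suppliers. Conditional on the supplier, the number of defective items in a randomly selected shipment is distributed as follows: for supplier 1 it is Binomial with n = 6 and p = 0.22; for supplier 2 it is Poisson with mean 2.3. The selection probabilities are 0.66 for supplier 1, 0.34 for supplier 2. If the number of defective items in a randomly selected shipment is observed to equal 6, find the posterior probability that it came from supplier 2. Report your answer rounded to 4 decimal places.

0.9894

Likelihoods P(X=6 | ·): 1: 0.00011338; 2: 0.0206138.
Posterior ∝ prior × likelihood. Numerator for 2: 0.34·0.0206138 = 0.00700868.
Normalizing constant: 0.66·0.00011338 + 0.34·0.0206138 = 0.00708351.
P(2 | observation) = 0.00700868 / 0.00708351 = 0.989436.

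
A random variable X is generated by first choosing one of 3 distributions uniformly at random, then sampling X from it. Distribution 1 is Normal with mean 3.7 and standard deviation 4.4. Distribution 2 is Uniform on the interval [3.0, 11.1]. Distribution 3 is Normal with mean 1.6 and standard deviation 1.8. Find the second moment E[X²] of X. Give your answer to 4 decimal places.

For each component E[X²] = Var + (mean)², giving 1: 33.05; 2: 55.17; 3: 5.8.
Overall E[X²] = 0.333333·33.05 + 0.333333·55.17 + 0.333333·5.8 = 31.34.

31.3400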